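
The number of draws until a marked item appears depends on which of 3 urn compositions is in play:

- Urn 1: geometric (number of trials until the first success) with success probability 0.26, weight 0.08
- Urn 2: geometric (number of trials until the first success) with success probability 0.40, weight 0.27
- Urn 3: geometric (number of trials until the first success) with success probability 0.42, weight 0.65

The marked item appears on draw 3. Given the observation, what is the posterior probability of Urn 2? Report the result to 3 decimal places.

0.274

Posterior ∝ prior × likelihood, so P(k | x) ∝ π_k f_k(x); normalise over all components.
Component likelihoods at x = 3:
  L_1 = 0.142376
  L_2 = 0.144
  L_3 = 0.141288
Prior × likelihood for each component:
  π_1·L_1 = 0.08 × 0.142376 = 0.0113901
  π_2·L_2 = 0.27 × 0.144 = 0.03888
  π_3·L_3 = 0.65 × 0.141288 = 0.0918372
Marginal: 0.0113901 + 0.03888 + 0.0918372 = 0.142107
So the posterior for Urn 2 is 0.03888 / 0.142107 ≈ 0.274.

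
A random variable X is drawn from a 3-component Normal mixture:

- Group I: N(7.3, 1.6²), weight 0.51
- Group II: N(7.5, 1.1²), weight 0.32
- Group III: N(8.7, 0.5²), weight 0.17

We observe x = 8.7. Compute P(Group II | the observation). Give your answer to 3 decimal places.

The responsibility of component k is w_k f_k(x) divided by Σ_j w_j f_j(x).
Normal densities:
  p_I = (1/(1.6·√(2π)))·exp(−(8.7−7.3)²/(2·1.6²)) = 0.249339·exp(-0.38281) = 0.170034
  p_II = (1/(1.1·√(2π)))·exp(−(8.7−7.5)²/(2·1.1²)) = 0.362675·exp(-0.59504) = 0.20003
  p_III = (1/(0.5·√(2π)))·exp(−(8.7−8.7)²/(2·0.5²)) = 0.797885·exp(-0.00000) = 0.797885
Prior × likelihood for each component:
  w_I·p_I = 0.51 × 0.170034 = 0.0867175
  w_II·p_II = 0.32 × 0.20003 = 0.0640095
  w_III·p_III = 0.17 × 0.797885 = 0.13564
Denominator: 0.0867175 + 0.0640095 + 0.13564 = 0.286367
P(Group II | 8.7) ≈ 0.224

0.224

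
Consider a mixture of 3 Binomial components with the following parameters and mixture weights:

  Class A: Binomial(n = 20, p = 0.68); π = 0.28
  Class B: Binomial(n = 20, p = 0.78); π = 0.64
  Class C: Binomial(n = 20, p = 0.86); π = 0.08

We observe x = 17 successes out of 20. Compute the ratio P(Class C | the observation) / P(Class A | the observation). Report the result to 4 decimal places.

Since P(k|x) ∝ π_k f_k(x), the posterior odds are π_i f_i(x) / (π_j f_j(x)).
Binomial probabilities:
  p_A = 0.0530892
  p_B = 0.177738
  p_C = 0.240859
Posterior odds = (π_C·p_C) / (π_A·p_A) = (0.08·0.240859) / (0.28·0.0530892) = 0.0192687 / 0.014865 ≈ 1.2962

1.2962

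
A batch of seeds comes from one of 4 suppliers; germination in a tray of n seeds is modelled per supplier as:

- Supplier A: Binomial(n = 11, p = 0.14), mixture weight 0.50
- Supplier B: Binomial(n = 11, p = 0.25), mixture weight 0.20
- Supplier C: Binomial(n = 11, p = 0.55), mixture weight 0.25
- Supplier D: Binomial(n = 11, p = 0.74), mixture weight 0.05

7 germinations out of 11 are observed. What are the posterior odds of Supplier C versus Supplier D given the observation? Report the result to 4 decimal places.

The posterior odds equal the prior odds times the likelihood ratio: (π_i/π_j)·(f_i(x)/f_j(x)).
Component likelihoods at x = 7 germinations out of 11:
  L_A = 0.000190285
  L_B = 0.00637293
  L_C = 0.206017
  L_D = 0.183244
0.0515042 / 0.00916219 ≈ 5.6214

5.6214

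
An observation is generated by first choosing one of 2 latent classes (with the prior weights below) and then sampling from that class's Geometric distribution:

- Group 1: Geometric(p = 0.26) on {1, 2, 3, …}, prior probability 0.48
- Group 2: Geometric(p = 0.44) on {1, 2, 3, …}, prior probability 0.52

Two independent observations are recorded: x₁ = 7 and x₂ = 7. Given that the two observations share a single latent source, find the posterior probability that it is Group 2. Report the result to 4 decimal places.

0.0986

P(component k | x) = π_k·f_k(x) / marginal(x), where marginal(x) = Σ_j π_j·f_j(x).
Since both observations come from the same component, the likelihood for component k is f_k(x₁)·f_k(x₂).
  L_1 = [0.26·(1−0.26)^6 = 0.26·0.164206 = 0.0426937] × [0.0426937] = 0.00182275
  L_2 = [0.44·(1−0.44)^6 = 0.44·0.030841 = 0.01357] × [0.01357] = 0.000184146
Multiply by the mixture weights:
  π_1·L_1 = 0.48 × 0.00182275 = 0.00087492
  π_2·L_2 = 0.52 × 0.000184146 = 9.57558e-05
Normaliser: 0.00087492 + 9.57558e-05 = 0.000970676
So the posterior for Group 2 is 9.57558e-05 / 0.000970676 ≈ 0.0986.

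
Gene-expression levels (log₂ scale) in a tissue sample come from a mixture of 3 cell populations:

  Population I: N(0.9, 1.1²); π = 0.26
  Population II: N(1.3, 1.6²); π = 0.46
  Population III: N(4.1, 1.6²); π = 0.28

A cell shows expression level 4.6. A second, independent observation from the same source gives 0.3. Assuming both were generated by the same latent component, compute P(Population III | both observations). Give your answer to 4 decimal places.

0.2536

P(component k | x) = P(Z=k)·f_k(x) / marginal(x), where marginal(x) = Σ_j P(Z=j)·f_j(x).
Since both observations come from the same component, the likelihood for component k is f_k(x₁)·f_k(x₂).
  L_I = [(1/(1.1·√(2π)))·exp(−(4.6−0.9)²/(2·1.1²)) = 0.362675·exp(-5.65702) = 0.00126678] × [0.312544] = 0.000395926
  L_II = [(1/(1.6·√(2π)))·exp(−(4.6−1.3)²/(2·1.6²)) = 0.249339·exp(-2.12695) = 0.0297212] × [0.205101] = 0.00609583
  L_III = [(1/(1.6·√(2π)))·exp(−(4.6−4.1)²/(2·1.6²)) = 0.249339·exp(-0.04883) = 0.237457] × [0.0148574] = 0.003528
Multiply by the mixture weights:
  P(Z=I)·L_I = 0.26 × 0.000395926 = 0.000102941
  P(Z=II)·L_II = 0.46 × 0.00609583 = 0.00280408
  P(Z=III)·L_III = 0.28 × 0.003528 = 0.000987839
Marginal: 0.000102941 + 0.00280408 + 0.000987839 = 0.00389486
P(Population III | data) = 0.000987839 / 0.00389486 ≈ 0.2536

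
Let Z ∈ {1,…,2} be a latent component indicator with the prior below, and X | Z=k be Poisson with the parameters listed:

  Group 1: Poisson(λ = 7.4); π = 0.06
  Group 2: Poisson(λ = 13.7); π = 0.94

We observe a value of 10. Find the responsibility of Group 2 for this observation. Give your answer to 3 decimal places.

The responsibility of component k is w_k f_k(x) divided by Σ_j w_j f_j(x).
Evaluate each component's likelihood at the observed value:
  L_1 = e^(−7.4)·7.4^10/10! = 0.0829421
  L_2 = e^(−13.7)·13.7^10/10! = 0.0720457
Unnormalised posteriors:
  w_1·L_1 = 0.06 × 0.0829421 = 0.00497653
  w_2·L_2 = 0.94 × 0.0720457 = 0.067723
Denominator: 0.00497653 + 0.067723 = 0.0726995
P(Group 2 | x) = 0.067723 / 0.0726995 ≈ 0.932

0.932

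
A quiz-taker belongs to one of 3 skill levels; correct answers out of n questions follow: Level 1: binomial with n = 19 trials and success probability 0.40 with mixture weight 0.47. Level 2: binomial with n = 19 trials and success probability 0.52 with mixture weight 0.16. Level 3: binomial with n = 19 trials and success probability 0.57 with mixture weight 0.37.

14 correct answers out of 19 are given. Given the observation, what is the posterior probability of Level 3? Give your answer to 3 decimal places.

0.797

By Bayes' theorem, P(k | x) = π_k f_k(x) / Σ_j π_j f_j(x).
Evaluate each component's likelihood at the observed value:
  p_1 = C(19,14)·0.40^14·0.60^5 = 11628·2.68435e-06·0.07776 = 0.00242718
  p_2 = C(19,14)·0.52^14·0.48^5 = 11628·0.000105693·0.0254804 = 0.0313154
  p_3 = C(19,14)·0.57^14·0.43^5 = 11628·0.000382162·0.0147008 = 0.0653274
Unnormalised posteriors:
  π_1·p_1 = 0.47 × 0.00242718 = 0.00114077
  π_2·p_2 = 0.16 × 0.0313154 = 0.00501046
  π_3·p_3 = 0.37 × 0.0653274 = 0.0241711
Sum: 0.00114077 + 0.00501046 + 0.0241711 = 0.0303224
Responsibility of Level 3: 0.0241711 / 0.0303224 ≈ 0.797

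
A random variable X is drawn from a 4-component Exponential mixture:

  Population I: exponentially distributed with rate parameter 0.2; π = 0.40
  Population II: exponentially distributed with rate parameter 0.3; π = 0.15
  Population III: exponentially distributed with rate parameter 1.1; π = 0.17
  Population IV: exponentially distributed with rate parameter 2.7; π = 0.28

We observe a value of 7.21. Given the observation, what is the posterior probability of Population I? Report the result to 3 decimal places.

The responsibility of component k is P(Z=k) f_k(x) divided by Σ_j P(Z=j) f_j(x).
Exponential densities:
  f_I = 0.2·e^(−0.2·7.21) = 0.2·e^(−1.4420) = 0.0472909
  f_II = 0.3·e^(−0.3·7.21) = 0.3·e^(−2.1630) = 0.0344939
  f_III = 1.1·e^(−1.1·7.21) = 1.1·e^(−7.9310) = 0.000395369
  f_IV = 2.7·e^(−2.7·7.21) = 2.7·e^(−19.4670) = 9.48316e-09
Unnormalised posteriors:
  P(Z=I)·f_I = 0.40 × 0.0472909 = 0.0189164
  P(Z=II)·f_II = 0.15 × 0.0344939 = 0.00517408
  P(Z=III)·f_III = 0.17 × 0.000395369 = 6.72128e-05
  P(Z=IV)·f_IV = 0.28 × 9.48316e-09 = 2.65528e-09
Marginal: 0.0189164 + 0.00517408 + 6.72128e-05 + 2.65528e-09 = 0.0241577
P(Population I | x) ≈ 0.783

0.783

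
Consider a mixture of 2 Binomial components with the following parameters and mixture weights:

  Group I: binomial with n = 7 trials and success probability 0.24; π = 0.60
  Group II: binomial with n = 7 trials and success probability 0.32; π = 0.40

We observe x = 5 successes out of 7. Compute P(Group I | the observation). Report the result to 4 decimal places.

Posterior ∝ prior × likelihood, so P(k | x) ∝ w_k f_k(x); normalise over all components.
Component likelihoods at x = 5 successes out of 7:
  p_I = C(7,5)·0.24^5·0.76^2 = 21·0.000796262·0.5776 = 0.00965834
  p_II = C(7,5)·0.32^5·0.68^2 = 21·0.00335544·0.4624 = 0.0325827
Prior × likelihood for each component:
  w_I·p_I = 0.60 × 0.00965834 = 0.00579501
  w_II·p_II = 0.40 × 0.0325827 = 0.0130331
Normaliser: 0.00579501 + 0.0130331 = 0.0188281
So the posterior for Group I is 0.00579501 / 0.0188281 ≈ 0.3078.

0.3078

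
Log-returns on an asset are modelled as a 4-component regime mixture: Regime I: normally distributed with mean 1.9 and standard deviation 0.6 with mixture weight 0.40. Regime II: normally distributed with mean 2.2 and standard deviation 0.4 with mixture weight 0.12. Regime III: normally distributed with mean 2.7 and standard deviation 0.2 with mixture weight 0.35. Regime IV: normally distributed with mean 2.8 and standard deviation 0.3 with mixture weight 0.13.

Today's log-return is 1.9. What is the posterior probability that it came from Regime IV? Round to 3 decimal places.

The responsibility of component k is P(Z=k) f_k(x) divided by Σ_j P(Z=j) f_j(x).
Evaluate each component's likelihood at the observed value:
  L_I = 0.664904
  L_II = 0.752844
  L_III = 0.000669151
  L_IV = 0.0147728
Weight by the priors:
  P(Z=I)·L_I = 0.40 × 0.664904 = 0.265962
  P(Z=II)·L_II = 0.12 × 0.752844 = 0.0903412
  P(Z=III)·L_III = 0.35 × 0.000669151 = 0.000234203
  P(Z=IV)·L_IV = 0.13 × 0.0147728 = 0.00192047
Sum: 0.265962 + 0.0903412 + 0.000234203 + 0.00192047 = 0.358457
Responsibility of Regime IV: 0.00192047 / 0.358457 ≈ 0.005

0.005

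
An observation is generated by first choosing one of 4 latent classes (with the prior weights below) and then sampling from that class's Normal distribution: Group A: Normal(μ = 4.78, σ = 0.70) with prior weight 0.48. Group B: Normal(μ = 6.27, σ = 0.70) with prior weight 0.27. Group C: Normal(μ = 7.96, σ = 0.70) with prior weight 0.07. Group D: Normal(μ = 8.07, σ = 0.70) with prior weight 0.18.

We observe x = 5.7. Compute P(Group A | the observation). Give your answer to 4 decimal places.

0.5096

Posterior ∝ prior × likelihood, so P(k | x) ∝ P(Z=k) f_k(x); normalise over all components.
Component likelihoods at x = 5.7:
  p_A = 0.240283
  p_B = 0.409101
  p_C = 0.00310699
  p_D = 0.00184774
Prior × likelihood for each component:
  P(Z=A)·p_A = 0.48 × 0.240283 = 0.115336
  P(Z=B)·p_B = 0.27 × 0.409101 = 0.110457
  P(Z=C)·p_C = 0.07 × 0.00310699 = 0.000217489
  P(Z=D)·p_D = 0.18 × 0.00184774 = 0.000332592
Evidence: 0.115336 + 0.110457 + 0.000217489 + 0.000332592 = 0.226343
So the posterior for Group A is 0.115336 / 0.226343 ≈ 0.5096.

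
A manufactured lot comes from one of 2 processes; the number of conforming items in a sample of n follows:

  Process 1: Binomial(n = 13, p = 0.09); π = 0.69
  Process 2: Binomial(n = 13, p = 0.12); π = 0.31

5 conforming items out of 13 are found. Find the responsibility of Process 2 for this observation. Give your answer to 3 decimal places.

0.591

Posterior ∝ prior × likelihood, so P(k | x) ∝ π_k f_k(x); normalise over all components.
Evaluate each component's likelihood at the observed value:
  L_1 = C(13,5)·0.09^5·0.91^8 = 1287·5.9049e-06·0.470253 = 0.00357373
  L_2 = C(13,5)·0.12^5·0.88^8 = 1287·2.48832e-05·0.359635 = 0.0115172
Prior × likelihood for each component:
  π_1·L_1 = 0.69 × 0.00357373 = 0.00246588
  π_2·L_2 = 0.31 × 0.0115172 = 0.00357033
Sum: 0.00246588 + 0.00357033 = 0.0060362
So the posterior for Process 2 is 0.00357033 / 0.0060362 ≈ 0.591.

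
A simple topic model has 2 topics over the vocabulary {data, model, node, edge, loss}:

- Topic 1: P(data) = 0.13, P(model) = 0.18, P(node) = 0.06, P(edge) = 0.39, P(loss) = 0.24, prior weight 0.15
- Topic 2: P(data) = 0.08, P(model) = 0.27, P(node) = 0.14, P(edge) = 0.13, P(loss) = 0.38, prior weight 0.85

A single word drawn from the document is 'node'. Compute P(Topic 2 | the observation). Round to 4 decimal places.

Apply Bayes' rule: the posterior for each component is proportional to its prior times its likelihood at x.
Component likelihoods at x = 'node':
  L_1 = 0.06
  L_2 = 0.14
Unnormalised posteriors:
  π_1·L_1 = 0.15 × 0.06 = 0.009
  π_2·L_2 = 0.85 × 0.14 = 0.119
Sum: 0.009 + 0.119 = 0.128
Responsibility of Topic 2: 0.119 / 0.128 ≈ 0.9297

0.9297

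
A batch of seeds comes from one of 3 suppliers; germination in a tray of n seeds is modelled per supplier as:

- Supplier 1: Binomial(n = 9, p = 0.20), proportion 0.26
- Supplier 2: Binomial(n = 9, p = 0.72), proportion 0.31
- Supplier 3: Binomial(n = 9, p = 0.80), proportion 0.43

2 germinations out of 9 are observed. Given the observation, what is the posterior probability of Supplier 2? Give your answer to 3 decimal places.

0.010

Apply Bayes' rule: the posterior for each component is proportional to its prior times its likelihood at x.
Binomial probabilities:
  p_1 = 0.30199
  p_2 = 0.0025181
  p_3 = 0.000294912
Weight by the priors:
  w_1·p_1 = 0.26 × 0.30199 = 0.0785174
  w_2·p_2 = 0.31 × 0.0025181 = 0.000780612
  w_3·p_3 = 0.43 × 0.000294912 = 0.000126812
Sum: 0.0785174 + 0.000780612 + 0.000126812 = 0.0794248
So the posterior for Supplier 2 is 0.000780612 / 0.0794248 ≈ 0.010.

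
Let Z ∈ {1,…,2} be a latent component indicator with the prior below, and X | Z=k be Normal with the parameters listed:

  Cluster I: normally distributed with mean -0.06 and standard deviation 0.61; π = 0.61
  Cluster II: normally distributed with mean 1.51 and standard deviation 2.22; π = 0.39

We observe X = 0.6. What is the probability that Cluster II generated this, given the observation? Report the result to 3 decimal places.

P(component k | x) = P(Z=k)·f_k(x) / marginal(x), where marginal(x) = Σ_j P(Z=j)·f_j(x).
Evaluate each component's likelihood at the observed value:
  f_I = (1/(0.61·√(2π)))·exp(−(0.6−-0.06)²/(2·0.61²)) = 0.654004·exp(-0.58533) = 0.36423
  f_II = (1/(2.22·√(2π)))·exp(−(0.6−1.51)²/(2·2.22²)) = 0.179704·exp(-0.08401) = 0.165223
Unnormalised posteriors:
  P(Z=I)·f_I = 0.61 × 0.36423 = 0.222181
  P(Z=II)·f_II = 0.39 × 0.165223 = 0.064437
Denominator: 0.222181 + 0.064437 = 0.286618
Responsibility of Cluster II: 0.064437 / 0.286618 ≈ 0.225

0.225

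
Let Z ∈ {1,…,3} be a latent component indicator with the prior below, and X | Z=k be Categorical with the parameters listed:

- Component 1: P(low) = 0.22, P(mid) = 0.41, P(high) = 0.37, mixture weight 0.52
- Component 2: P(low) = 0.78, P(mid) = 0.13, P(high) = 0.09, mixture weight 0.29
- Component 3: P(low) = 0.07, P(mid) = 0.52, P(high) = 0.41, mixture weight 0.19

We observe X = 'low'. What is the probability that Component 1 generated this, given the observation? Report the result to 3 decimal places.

0.323

Posterior ∝ prior × likelihood, so P(k | x) ∝ π_k f_k(x); normalise over all components.
Evaluate each component's likelihood at the observed value:
  L_1 = 0.22
  L_2 = 0.78
  L_3 = 0.07
Prior × likelihood for each component:
  π_1·L_1 = 0.52 × 0.22 = 0.1144
  π_2·L_2 = 0.29 × 0.78 = 0.2262
  π_3·L_3 = 0.19 × 0.07 = 0.0133
Normaliser: 0.1144 + 0.2262 + 0.0133 = 0.3539
Responsibility of Component 1: 0.1144 / 0.3539 ≈ 0.323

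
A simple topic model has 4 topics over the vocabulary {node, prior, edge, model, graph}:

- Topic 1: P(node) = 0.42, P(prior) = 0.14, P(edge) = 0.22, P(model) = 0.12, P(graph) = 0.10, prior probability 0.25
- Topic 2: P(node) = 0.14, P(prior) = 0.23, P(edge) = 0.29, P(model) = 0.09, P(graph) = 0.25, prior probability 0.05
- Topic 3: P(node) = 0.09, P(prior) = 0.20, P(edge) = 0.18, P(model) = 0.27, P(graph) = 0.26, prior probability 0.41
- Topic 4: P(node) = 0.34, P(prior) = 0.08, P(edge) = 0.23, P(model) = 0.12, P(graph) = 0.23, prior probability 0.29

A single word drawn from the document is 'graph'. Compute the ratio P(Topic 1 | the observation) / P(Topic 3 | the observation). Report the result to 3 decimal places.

0.235

Since P(k|x) ∝ π_k f_k(x), the posterior odds are π_i f_i(x) / (π_j f_j(x)).
Evaluate each component's likelihood at the observed value:
  p_1 = P(graph | comp) = 0.10
  p_2 = P(graph | comp) = 0.25
  p_3 = P(graph | comp) = 0.26
  p_4 = P(graph | comp) = 0.23
Posterior odds = (π_1·p_1) / (π_3·p_3) = (0.25·0.1) / (0.41·0.26) = 0.025 / 0.1066 ≈ 0.235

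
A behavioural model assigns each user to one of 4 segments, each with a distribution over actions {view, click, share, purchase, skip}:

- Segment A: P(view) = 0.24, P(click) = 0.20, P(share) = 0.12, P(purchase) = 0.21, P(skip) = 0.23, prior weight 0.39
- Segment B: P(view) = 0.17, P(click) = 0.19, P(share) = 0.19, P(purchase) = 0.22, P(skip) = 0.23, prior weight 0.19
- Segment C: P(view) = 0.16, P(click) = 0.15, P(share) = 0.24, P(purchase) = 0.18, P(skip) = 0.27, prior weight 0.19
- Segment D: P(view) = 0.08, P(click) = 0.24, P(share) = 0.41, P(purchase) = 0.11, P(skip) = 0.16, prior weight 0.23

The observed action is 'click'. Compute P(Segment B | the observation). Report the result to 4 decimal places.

The responsibility of component k is π_k f_k(x) divided by Σ_j π_j f_j(x).
Categorical probabilities:
  L_A = 0.2
  L_B = 0.19
  L_C = 0.15
  L_D = 0.24
Multiply by the mixture weights:
  π_A·L_A = 0.39 × 0.2 = 0.078
  π_B·L_B = 0.19 × 0.19 = 0.0361
  π_C·L_C = 0.19 × 0.15 = 0.0285
  π_D·L_D = 0.23 × 0.24 = 0.0552
Sum: 0.078 + 0.0361 + 0.0285 + 0.0552 = 0.1978
P(Segment B | data) = 0.0361 / 0.1978 ≈ 0.1825

0.1825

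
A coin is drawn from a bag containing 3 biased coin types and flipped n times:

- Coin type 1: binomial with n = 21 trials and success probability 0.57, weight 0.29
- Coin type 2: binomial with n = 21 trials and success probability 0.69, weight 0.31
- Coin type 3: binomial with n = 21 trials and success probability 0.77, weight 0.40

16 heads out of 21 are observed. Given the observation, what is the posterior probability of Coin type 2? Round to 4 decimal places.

By Bayes' theorem, P(k | x) = π_k f_k(x) / Σ_j π_j f_j(x).
Component likelihoods at x = 16 heads out of 21:
  L_1 = C(21,16)·0.57^16·0.43^5 = 20349·0.000124165·0.0147008 = 0.0371435
  L_2 = C(21,16)·0.69^16·0.31^5 = 20349·0.00263989·0.00286292 = 0.153793
  L_3 = C(21,16)·0.77^16·0.23^5 = 20349·0.0152704·0.000643634 = 0.200002
Multiply by the mixture weights:
  π_1·L_1 = 0.29 × 0.0371435 = 0.0107716
  π_2·L_2 = 0.31 × 0.153793 = 0.0476759
  π_3·L_3 = 0.40 × 0.200002 = 0.0800007
Marginal: 0.0107716 + 0.0476759 + 0.0800007 = 0.138448
Responsibility of Coin type 2: 0.0476759 / 0.138448 ≈ 0.3444

0.3444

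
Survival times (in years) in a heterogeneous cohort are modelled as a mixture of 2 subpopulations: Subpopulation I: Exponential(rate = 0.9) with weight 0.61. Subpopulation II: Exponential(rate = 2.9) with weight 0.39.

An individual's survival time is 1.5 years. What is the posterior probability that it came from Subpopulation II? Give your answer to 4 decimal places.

Posterior ∝ prior × likelihood, so P(k | x) ∝ π_k f_k(x); normalise over all components.
Component likelihoods at x = 1.5 years:
  p_I = 0.9·e^(−0.9·1.5) = 0.9·e^(−1.3500) = 0.233316
  p_II = 2.9·e^(−2.9·1.5) = 2.9·e^(−4.3500) = 0.0374298
Weight by the priors:
  π_I·p_I = 0.61 × 0.233316 = 0.142323
  π_II·p_II = 0.39 × 0.0374298 = 0.0145976
Evidence: 0.142323 + 0.0145976 = 0.156921
P(Subpopulation II | 1.5 years) ≈ 0.0930

0.0930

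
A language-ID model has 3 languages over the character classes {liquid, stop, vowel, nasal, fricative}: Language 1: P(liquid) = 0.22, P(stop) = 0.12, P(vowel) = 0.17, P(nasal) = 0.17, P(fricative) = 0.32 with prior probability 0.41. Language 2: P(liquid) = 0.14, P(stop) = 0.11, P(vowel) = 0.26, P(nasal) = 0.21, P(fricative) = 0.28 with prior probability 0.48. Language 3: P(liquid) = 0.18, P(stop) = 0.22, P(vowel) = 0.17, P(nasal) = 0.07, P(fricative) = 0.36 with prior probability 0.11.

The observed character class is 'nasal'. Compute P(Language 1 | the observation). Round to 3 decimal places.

0.391

P(component k | x) = P(Z=k)·f_k(x) / marginal(x), where marginal(x) = Σ_j P(Z=j)·f_j(x).
Evaluate each component's likelihood at the observed value:
  f_1 = P(nasal | comp) = 0.17
  f_2 = P(nasal | comp) = 0.21
  f_3 = P(nasal | comp) = 0.07
Prior × likelihood for each component:
  P(Z=1)·f_1 = 0.41 × 0.17 = 0.0697
  P(Z=2)·f_2 = 0.48 × 0.21 = 0.1008
  P(Z=3)·f_3 = 0.11 × 0.07 = 0.0077
Sum: 0.0697 + 0.1008 + 0.0077 = 0.1782
Responsibility of Language 1: 0.0697 / 0.1782 ≈ 0.391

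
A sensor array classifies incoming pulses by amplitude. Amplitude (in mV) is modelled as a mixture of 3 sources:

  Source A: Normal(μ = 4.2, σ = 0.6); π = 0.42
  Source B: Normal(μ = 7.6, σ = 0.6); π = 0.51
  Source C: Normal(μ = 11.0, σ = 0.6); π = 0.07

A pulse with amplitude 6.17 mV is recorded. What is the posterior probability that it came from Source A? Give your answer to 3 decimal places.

The responsibility of component k is π_k f_k(x) divided by Σ_j π_j f_j(x).
Component likelihoods at x = 6.17 mV:
  p_A = (1/(0.6·√(2π)))·exp(−(6.17−4.2)²/(2·0.6²)) = 0.664904·exp(-5.39014) = 0.00303285
  p_B = (1/(0.6·√(2π)))·exp(−(6.17−7.6)²/(2·0.6²)) = 0.664904·exp(-2.84014) = 0.0388421
  p_C = (1/(0.6·√(2π)))·exp(−(6.17−11.0)²/(2·0.6²)) = 0.664904·exp(-32.40125) = 5.63735e-15
Weight by the priors:
  π_A·p_A = 0.42 × 0.00303285 = 0.0012738
  π_B·p_B = 0.51 × 0.0388421 = 0.0198094
  π_C·p_C = 0.07 × 5.63735e-15 = 3.94614e-16
Evidence: 0.0012738 + 0.0198094 + 3.94614e-16 = 0.0210832
Responsibility of Source A: 0.0012738 / 0.0210832 ≈ 0.060

0.060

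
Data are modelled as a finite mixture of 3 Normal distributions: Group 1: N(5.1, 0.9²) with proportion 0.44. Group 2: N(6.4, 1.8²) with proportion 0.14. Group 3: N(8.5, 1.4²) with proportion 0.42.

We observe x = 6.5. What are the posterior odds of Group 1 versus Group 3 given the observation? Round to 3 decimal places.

Only the two components matter; the odds are (w_i f_i(x)) / (w_j f_j(x)).
Component likelihoods at x = 6.5:
  f_1 = 0.132198
  f_2 = 0.221293
  f_3 = 0.102713
0.0581671 / 0.0431394 ≈ 1.348

1.348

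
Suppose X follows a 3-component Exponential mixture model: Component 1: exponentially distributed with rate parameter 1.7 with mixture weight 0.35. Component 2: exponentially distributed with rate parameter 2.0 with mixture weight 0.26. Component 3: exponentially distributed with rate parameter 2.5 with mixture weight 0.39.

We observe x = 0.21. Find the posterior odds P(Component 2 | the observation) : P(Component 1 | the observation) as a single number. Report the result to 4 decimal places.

The posterior odds equal the prior odds times the likelihood ratio: (π_i/π_j)·(f_i(x)/f_j(x)).
Exponential densities:
  p_1 = 1.18961
  p_2 = 1.31409
  p_3 = 1.47889
0.341664 / 0.416365 ≈ 0.8206

0.8206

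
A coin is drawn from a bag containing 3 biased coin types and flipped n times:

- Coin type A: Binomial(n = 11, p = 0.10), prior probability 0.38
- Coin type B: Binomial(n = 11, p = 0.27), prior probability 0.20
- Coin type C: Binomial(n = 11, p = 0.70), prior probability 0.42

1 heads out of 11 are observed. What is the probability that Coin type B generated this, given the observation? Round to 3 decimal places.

0.149

The responsibility of component k is π_k f_k(x) divided by Σ_j π_j f_j(x).
Evaluate each component's likelihood at the observed value:
  L_A = 0.383546
  L_B = 0.127639
  L_C = 4.54677e-05
Weight by the priors:
  π_A·L_A = 0.38 × 0.383546 = 0.145748
  π_B·L_B = 0.20 × 0.127639 = 0.0255279
  π_C·L_C = 0.42 × 4.54677e-05 = 1.90964e-05
Marginal: 0.145748 + 0.0255279 + 1.90964e-05 = 0.171295
So the posterior for Coin type B is 0.0255279 / 0.171295 ≈ 0.149.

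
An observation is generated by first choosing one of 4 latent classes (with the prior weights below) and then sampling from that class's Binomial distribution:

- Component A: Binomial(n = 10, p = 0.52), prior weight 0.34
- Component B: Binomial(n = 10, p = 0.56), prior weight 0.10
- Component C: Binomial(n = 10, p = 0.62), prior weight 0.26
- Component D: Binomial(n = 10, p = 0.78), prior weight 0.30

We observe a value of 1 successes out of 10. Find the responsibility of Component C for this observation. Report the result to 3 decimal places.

0.089

P(component k | x) = π_k·f_k(x) / marginal(x), where marginal(x) = Σ_j π_j·f_j(x).
Binomial probabilities:
  L_A = C(10,1)·0.52^1·0.48^9 = 10·0.52·0.00135261 = 0.00703355
  L_B = C(10,1)·0.56^1·0.44^9 = 10·0.56·0.000618122 = 0.00346148
  L_C = C(10,1)·0.62^1·0.38^9 = 10·0.62·0.000165216 = 0.00102434
  L_D = C(10,1)·0.78^1·0.22^9 = 10·0.78·1.20727e-06 = 9.4167e-06
Prior × likelihood for each component:
  π_A·L_A = 0.34 × 0.00703355 = 0.00239141
  π_B·L_B = 0.10 × 0.00346148 = 0.000346148
  π_C·L_C = 0.26 × 0.00102434 = 0.000266328
  π_D·L_D = 0.30 × 9.4167e-06 = 2.82501e-06
Denominator: 0.00239141 + 0.000346148 + 0.000266328 + 2.82501e-06 = 0.00300671
Responsibility of Component C: 0.000266328 / 0.00300671 ≈ 0.089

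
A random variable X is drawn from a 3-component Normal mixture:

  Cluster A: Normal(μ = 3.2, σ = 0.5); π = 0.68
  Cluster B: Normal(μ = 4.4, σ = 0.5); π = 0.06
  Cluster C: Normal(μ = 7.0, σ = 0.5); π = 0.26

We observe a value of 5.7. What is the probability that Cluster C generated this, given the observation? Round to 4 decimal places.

Apply Bayes' rule: the posterior for each component is proportional to its prior times its likelihood at x.
Normal densities:
  p_A = 2.97344e-06
  p_B = 0.0271659
  p_C = 0.0271659
Prior × likelihood for each component:
  P(Z=A)·p_A = 0.68 × 2.97344e-06 = 2.02194e-06
  P(Z=B)·p_B = 0.06 × 0.0271659 = 0.00162996
  P(Z=C)·p_C = 0.26 × 0.0271659 = 0.00706314
Sum: 2.02194e-06 + 0.00162996 + 0.00706314 = 0.00869512
Responsibility of Cluster C: 0.00706314 / 0.00869512 ≈ 0.8123

0.8123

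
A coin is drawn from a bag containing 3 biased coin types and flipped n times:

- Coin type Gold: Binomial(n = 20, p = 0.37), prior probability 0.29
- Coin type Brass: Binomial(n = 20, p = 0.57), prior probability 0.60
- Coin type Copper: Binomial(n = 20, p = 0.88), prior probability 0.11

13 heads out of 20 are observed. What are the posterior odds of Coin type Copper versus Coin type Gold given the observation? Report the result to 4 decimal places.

0.2689

Only the two components matter; the odds are (π_i f_i(x)) / (π_j f_j(x)).
Component likelihoods at x = 13 heads out of 20:
  f_Gold = C(20,13)·0.37^13·0.63^7 = 77520·2.43569e-06·0.0393898 = 0.00743738
  f_Brass = C(20,13)·0.57^13·0.43^7 = 77520·0.00067046·0.00271819 = 0.141275
  f_Copper = C(20,13)·0.88^13·0.12^7 = 77520·0.189791·3.58318e-07 = 0.00527178
0.000579896 / 0.00215684 ≈ 0.2689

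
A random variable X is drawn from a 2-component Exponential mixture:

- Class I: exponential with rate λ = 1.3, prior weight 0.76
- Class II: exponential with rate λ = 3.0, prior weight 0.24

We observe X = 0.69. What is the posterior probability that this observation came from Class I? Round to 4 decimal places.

Apply Bayes' rule: the posterior for each component is proportional to its prior times its likelihood at x.
Exponential densities:
  L_I = 0.530129
  L_II = 0.378557
Weight by the priors:
  π_I·L_I = 0.76 × 0.530129 = 0.402898
  π_II·L_II = 0.24 × 0.378557 = 0.0908538
Evidence: 0.402898 + 0.0908538 = 0.493751
Responsibility of Class I: 0.402898 / 0.493751 ≈ 0.8160

0.8160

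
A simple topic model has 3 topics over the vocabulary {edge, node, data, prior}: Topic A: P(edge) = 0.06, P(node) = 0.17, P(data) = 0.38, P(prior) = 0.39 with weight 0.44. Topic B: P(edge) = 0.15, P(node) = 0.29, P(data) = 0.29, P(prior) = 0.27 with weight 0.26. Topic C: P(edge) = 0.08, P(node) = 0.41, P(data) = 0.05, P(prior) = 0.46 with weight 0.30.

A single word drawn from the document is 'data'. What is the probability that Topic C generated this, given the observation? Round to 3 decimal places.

The responsibility of component k is π_k f_k(x) divided by Σ_j π_j f_j(x).
Component likelihoods at x = 'data':
  p_A = 0.38
  p_B = 0.29
  p_C = 0.05
Prior × likelihood for each component:
  π_A·p_A = 0.44 × 0.38 = 0.1672
  π_B·p_B = 0.26 × 0.29 = 0.0754
  π_C·p_C = 0.30 × 0.05 = 0.015
Normaliser: 0.1672 + 0.0754 + 0.015 = 0.2576
P(Topic C | 'data') = 0.015 / 0.2576 ≈ 0.058

0.058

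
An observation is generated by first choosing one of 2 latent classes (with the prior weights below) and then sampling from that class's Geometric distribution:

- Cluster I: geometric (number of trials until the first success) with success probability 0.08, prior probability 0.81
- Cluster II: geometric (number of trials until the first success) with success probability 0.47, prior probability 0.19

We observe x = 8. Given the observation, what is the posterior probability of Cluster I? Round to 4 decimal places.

P(component k | x) = π_k·f_k(x) / marginal(x), where marginal(x) = Σ_j π_j·f_j(x).
Component likelihoods at x = 8:
  L_I = 0.08·(1−0.08)^7 = 0.08·0.557847 = 0.0446277
  L_II = 0.47·(1−0.47)^7 = 0.47·0.0117471 = 0.00552114
Weight by the priors:
  π_I·L_I = 0.81 × 0.0446277 = 0.0361485
  π_II·L_II = 0.19 × 0.00552114 = 0.00104902
Marginal: 0.0361485 + 0.00104902 = 0.0371975
P(Cluster I | the observation) ≈ 0.9718

0.9718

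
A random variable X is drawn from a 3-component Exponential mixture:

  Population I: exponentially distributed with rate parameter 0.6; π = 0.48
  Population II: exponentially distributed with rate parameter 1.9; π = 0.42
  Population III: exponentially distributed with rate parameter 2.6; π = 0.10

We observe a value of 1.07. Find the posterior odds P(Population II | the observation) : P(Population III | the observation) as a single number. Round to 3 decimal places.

6.491

Only the two components matter; the odds are (w_i f_i(x)) / (w_j f_j(x)).
Component likelihoods at x = 1.07:
  L_I = 0.315743
  L_II = 0.24879
  L_III = 0.160978
0.104492 / 0.0160978 ≈ 6.491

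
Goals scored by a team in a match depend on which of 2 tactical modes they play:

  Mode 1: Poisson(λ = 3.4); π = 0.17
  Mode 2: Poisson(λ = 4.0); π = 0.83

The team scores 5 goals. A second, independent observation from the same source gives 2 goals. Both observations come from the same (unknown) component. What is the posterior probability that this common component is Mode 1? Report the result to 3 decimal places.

0.179

P(component k | x) = π_k·f_k(x) / marginal(x), where marginal(x) = Σ_j π_j·f_j(x).
Since both observations come from the same component, the likelihood for component k is f_k(x₁)·f_k(x₂).
  L_1 = [e^(−3.4)·3.4^5/5! = 0.126361] × [0.192898] = 0.0243747
  L_2 = [e^(−4.0)·4.0^5/5! = 0.156293] × [0.146525] = 0.0229009
Unnormalised posteriors:
  π_1·L_1 = 0.17 × 0.0243747 = 0.00414369
  π_2·L_2 = 0.83 × 0.0229009 = 0.0190078
Marginal: 0.00414369 + 0.0190078 = 0.0231515
So the posterior for Mode 1 is 0.00414369 / 0.0231515 ≈ 0.179.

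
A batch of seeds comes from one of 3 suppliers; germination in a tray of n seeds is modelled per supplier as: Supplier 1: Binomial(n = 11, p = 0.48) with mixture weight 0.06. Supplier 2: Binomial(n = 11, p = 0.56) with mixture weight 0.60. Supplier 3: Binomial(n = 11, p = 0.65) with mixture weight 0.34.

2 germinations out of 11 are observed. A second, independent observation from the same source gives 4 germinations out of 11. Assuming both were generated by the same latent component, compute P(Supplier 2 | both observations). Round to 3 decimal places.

By Bayes' theorem, P(k | x) = w_k f_k(x) / Σ_j w_j f_j(x).
Since both observations come from the same component, the likelihood for component k is f_k(x₁)·f_k(x₂).
  f_1 = [0.035227] × [0.180095] = 0.00634421
  f_2 = [0.0106614] × [0.103618] = 0.00110471
  f_3 = [0.00183148] × [0.0379004] = 6.94137e-05
Prior × likelihood for each component:
  w_1·f_1 = 0.06 × 0.00634421 = 0.000380653
  w_2·f_2 = 0.60 × 0.00110471 = 0.000662825
  w_3·f_3 = 0.34 × 6.94137e-05 = 2.36007e-05
Normaliser: 0.000380653 + 0.000662825 + 2.36007e-05 = 0.00106708
So the posterior for Supplier 2 is 0.000662825 / 0.00106708 ≈ 0.621.

0.621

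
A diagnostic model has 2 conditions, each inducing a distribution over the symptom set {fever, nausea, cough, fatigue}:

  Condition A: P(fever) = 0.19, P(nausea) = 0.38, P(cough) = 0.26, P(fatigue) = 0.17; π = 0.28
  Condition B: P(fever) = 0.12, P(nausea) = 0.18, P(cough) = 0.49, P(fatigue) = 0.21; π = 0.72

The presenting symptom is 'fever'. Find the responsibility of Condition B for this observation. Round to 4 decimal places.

0.6189

By Bayes' theorem, P(k | x) = P(Z=k) f_k(x) / Σ_j P(Z=j) f_j(x).
Component likelihoods at x = 'fever':
  L_A = 0.19
  L_B = 0.12
Multiply by the mixture weights:
  P(Z=A)·L_A = 0.28 × 0.19 = 0.0532
  P(Z=B)·L_B = 0.72 × 0.12 = 0.0864
Marginal: 0.0532 + 0.0864 = 0.1396
P(Condition B | 'fever') = 0.0864 / 0.1396 ≈ 0.6189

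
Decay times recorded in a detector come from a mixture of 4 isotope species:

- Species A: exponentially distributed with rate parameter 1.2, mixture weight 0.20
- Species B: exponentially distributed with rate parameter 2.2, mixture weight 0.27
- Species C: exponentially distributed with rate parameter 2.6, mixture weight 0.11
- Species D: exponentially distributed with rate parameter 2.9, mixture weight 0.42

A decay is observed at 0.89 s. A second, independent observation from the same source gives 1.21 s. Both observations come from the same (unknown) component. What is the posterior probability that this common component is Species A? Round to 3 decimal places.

Posterior ∝ prior × likelihood, so P(k | x) ∝ π_k f_k(x); normalise over all components.
Since both observations come from the same component, the likelihood for component k is f_k(x₁)·f_k(x₂).
  p_A = [1.2·e^(−1.2·0.89) = 1.2·e^(−1.0680) = 0.412434] × [0.280922] = 0.115862
  p_B = [2.2·e^(−2.2·0.89) = 2.2·e^(−1.9580) = 0.310509] × [0.153579] = 0.0476875
  p_C = [2.6·e^(−2.6·0.89) = 2.6·e^(−2.3140) = 0.257049] × [0.111862] = 0.028754
  p_D = [2.9·e^(−2.9·0.89) = 2.9·e^(−2.5810) = 0.219525] × [0.0867878] = 0.0190521
Unnormalised posteriors:
  π_A·p_A = 0.20 × 0.115862 = 0.0231724
  π_B·p_B = 0.27 × 0.0476875 = 0.0128756
  π_C·p_C = 0.11 × 0.028754 = 0.00316294
  π_D·p_D = 0.42 × 0.0190521 = 0.00800188
Denominator: 0.0231724 + 0.0128756 + 0.00316294 + 0.00800188 = 0.0472128
So the posterior for Species A is 0.0231724 / 0.0472128 ≈ 0.491.

0.491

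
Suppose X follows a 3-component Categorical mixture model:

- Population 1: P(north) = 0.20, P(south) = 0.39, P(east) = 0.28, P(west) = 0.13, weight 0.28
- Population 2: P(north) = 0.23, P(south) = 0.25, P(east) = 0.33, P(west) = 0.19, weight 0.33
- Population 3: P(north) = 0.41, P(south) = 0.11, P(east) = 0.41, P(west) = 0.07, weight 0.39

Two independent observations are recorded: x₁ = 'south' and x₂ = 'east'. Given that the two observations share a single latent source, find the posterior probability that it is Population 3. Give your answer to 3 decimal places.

P(component k | x) = π_k·f_k(x) / marginal(x), where marginal(x) = Σ_j π_j·f_j(x).
Since both observations come from the same component, the likelihood for component k is f_k(x₁)·f_k(x₂).
  f_1 = [0.39] × [0.28] = 0.1092
  f_2 = [0.25] × [0.33] = 0.0825
  f_3 = [0.11] × [0.41] = 0.0451
Multiply by the mixture weights:
  π_1·f_1 = 0.28 × 0.1092 = 0.030576
  π_2·f_2 = 0.33 × 0.0825 = 0.027225
  π_3·f_3 = 0.39 × 0.0451 = 0.017589
Evidence: 0.030576 + 0.027225 + 0.017589 = 0.07539
P(Population 3 | data) = 0.017589 / 0.07539 ≈ 0.233

0.233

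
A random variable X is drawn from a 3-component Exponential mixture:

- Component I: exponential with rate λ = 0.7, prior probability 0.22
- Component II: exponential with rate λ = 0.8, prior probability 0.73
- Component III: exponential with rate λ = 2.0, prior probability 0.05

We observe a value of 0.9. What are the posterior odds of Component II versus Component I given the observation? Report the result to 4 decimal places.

Since P(k|x) ∝ π_k f_k(x), the posterior odds are π_i f_i(x) / (π_j f_j(x)).
Component likelihoods at x = 0.9:
  p_I = 0.372814
  p_II = 0.389402
  p_III = 0.330598
0.284263 / 0.0820191 ≈ 3.4658

3.4658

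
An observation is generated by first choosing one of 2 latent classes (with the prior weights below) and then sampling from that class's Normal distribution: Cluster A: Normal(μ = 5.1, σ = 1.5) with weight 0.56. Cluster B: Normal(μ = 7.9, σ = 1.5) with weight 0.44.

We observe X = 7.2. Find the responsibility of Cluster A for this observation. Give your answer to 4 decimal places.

P(component k | x) = P(Z=k)·f_k(x) / marginal(x), where marginal(x) = Σ_j P(Z=j)·f_j(x).
Normal densities:
  p_A = (1/(1.5·√(2π)))·exp(−(7.2−5.1)²/(2·1.5²)) = 0.265962·exp(-0.98000) = 0.0998183
  p_B = (1/(1.5·√(2π)))·exp(−(7.2−7.9)²/(2·1.5²)) = 0.265962·exp(-0.10889) = 0.238522
Prior × likelihood for each component:
  P(Z=A)·p_A = 0.56 × 0.0998183 = 0.0558983
  P(Z=B)·p_B = 0.44 × 0.238522 = 0.10495
Evidence: 0.0558983 + 0.10495 = 0.160848
P(Cluster A | the observation) ≈ 0.3475

0.3475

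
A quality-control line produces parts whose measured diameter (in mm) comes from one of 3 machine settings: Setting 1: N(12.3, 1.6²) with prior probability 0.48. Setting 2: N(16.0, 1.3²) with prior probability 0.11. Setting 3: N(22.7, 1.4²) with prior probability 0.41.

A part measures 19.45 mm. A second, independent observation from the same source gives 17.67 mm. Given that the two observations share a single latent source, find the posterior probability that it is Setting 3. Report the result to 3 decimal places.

By Bayes' theorem, P(k | x) = P(Z=k) f_k(x) / Σ_j P(Z=j) f_j(x).
Since both observations come from the same component, the likelihood for component k is f_k(x₁)·f_k(x₂).
  f_1 = [1.14926e-05] × [0.000892799] = 1.02606e-08
  f_2 = [0.00907028] × [0.134469] = 0.00121967
  f_3 = [0.0192561] × [0.000448446] = 8.63533e-06
Multiply by the mixture weights:
  P(Z=1)·f_1 = 0.48 × 1.02606e-08 = 4.92509e-09
  P(Z=2)·f_2 = 0.11 × 0.00121967 = 0.000134164
  P(Z=3)·f_3 = 0.41 × 8.63533e-06 = 3.54049e-06
Normaliser: 4.92509e-09 + 0.000134164 + 3.54049e-06 = 0.000137709
Responsibility of Setting 3: 3.54049e-06 / 0.000137709 ≈ 0.026

0.026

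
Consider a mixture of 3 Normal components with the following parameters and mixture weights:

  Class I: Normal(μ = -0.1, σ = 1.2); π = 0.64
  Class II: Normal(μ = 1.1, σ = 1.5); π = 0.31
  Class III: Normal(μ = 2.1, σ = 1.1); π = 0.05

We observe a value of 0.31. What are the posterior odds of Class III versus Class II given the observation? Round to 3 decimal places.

Posterior odds = (P(Z=i) f_i(x)) / (P(Z=j) f_j(x)); the normalising sum cancels.
Normal densities:
  f_I = 0.313603
  f_II = 0.231519
  f_III = 0.0964957
Posterior odds = (P(Z=III)·f_III) / (P(Z=II)·f_II) = (0.05·0.0964957) / (0.31·0.231519) = 0.00482478 / 0.0717709 ≈ 0.067

0.067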